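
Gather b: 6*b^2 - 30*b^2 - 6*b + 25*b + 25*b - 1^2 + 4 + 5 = -24*b^2 + 44*b + 8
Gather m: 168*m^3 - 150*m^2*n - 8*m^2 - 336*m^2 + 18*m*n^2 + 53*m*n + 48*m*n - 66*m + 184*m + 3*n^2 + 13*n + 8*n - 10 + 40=168*m^3 + m^2*(-150*n - 344) + m*(18*n^2 + 101*n + 118) + 3*n^2 + 21*n + 30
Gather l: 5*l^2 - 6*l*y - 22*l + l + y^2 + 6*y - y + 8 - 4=5*l^2 + l*(-6*y - 21) + y^2 + 5*y + 4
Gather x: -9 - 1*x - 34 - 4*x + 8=-5*x - 35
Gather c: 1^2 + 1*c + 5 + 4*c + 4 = 5*c + 10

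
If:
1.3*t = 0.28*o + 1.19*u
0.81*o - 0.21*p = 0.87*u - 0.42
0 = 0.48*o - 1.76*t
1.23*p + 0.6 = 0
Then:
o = -0.69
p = -0.49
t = -0.19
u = -0.04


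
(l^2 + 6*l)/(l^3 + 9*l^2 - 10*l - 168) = l/(l^2 + 3*l - 28)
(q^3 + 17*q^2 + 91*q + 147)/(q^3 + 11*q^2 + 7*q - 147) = (q + 3)/(q - 3)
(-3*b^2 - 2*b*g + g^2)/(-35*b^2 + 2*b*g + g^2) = (-3*b^2 - 2*b*g + g^2)/(-35*b^2 + 2*b*g + g^2)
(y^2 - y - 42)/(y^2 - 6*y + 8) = (y^2 - y - 42)/(y^2 - 6*y + 8)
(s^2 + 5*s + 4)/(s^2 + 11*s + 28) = (s + 1)/(s + 7)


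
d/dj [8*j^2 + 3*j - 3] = 16*j + 3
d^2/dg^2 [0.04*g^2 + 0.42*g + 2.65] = 0.0800000000000000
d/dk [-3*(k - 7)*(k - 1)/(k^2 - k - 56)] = 21*(-k^2 + 18*k - 65)/(k^4 - 2*k^3 - 111*k^2 + 112*k + 3136)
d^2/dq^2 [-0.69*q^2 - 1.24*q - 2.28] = -1.38000000000000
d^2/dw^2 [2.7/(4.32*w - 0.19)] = 100.77696/(4.32*w - 0.19)^3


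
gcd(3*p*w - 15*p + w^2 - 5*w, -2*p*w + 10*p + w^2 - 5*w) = w - 5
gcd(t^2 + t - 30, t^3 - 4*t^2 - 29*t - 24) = 1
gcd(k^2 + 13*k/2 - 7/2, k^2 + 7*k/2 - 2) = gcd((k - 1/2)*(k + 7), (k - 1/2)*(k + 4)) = k - 1/2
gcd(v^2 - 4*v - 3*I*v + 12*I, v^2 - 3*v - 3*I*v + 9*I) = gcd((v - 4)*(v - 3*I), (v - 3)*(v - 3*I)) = v - 3*I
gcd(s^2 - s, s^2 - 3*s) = s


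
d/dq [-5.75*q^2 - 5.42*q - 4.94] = -11.5*q - 5.42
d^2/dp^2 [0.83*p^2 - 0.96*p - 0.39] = 1.66000000000000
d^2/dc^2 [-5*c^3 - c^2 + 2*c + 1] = -30*c - 2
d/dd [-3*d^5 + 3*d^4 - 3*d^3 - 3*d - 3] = -15*d^4 + 12*d^3 - 9*d^2 - 3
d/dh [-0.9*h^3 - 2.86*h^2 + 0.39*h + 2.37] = -2.7*h^2 - 5.72*h + 0.39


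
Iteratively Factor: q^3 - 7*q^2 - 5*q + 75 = (q - 5)*(q^2 - 2*q - 15) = (q - 5)*(q + 3)*(q - 5)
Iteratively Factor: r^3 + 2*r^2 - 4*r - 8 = (r + 2)*(r^2 - 4) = (r + 2)^2*(r - 2)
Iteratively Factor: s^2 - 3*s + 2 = (s - 1)*(s - 2)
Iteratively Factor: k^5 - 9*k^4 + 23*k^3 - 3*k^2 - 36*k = (k - 3)*(k^4 - 6*k^3 + 5*k^2 + 12*k) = (k - 4)*(k - 3)*(k^3 - 2*k^2 - 3*k) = k*(k - 4)*(k - 3)*(k^2 - 2*k - 3) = k*(k - 4)*(k - 3)*(k + 1)*(k - 3)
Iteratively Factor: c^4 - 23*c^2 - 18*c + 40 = (c - 1)*(c^3 + c^2 - 22*c - 40) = (c - 1)*(c + 4)*(c^2 - 3*c - 10) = (c - 5)*(c - 1)*(c + 4)*(c + 2)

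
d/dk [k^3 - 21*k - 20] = 3*k^2 - 21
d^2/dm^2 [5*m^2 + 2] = 10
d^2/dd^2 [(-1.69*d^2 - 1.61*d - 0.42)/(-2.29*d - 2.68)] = 8.919772/(12.008989*d^3 + 42.162564*d^2 + 49.343088*d + 19.248832)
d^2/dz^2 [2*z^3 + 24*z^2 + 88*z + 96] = 12*z + 48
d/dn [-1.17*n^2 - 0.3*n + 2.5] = -2.34*n - 0.3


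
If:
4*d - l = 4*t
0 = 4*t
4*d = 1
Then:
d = 1/4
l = 1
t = 0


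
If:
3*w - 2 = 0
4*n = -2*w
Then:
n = -1/3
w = 2/3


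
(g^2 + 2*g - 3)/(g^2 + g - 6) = (g - 1)/(g - 2)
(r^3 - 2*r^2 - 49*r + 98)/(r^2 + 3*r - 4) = (r^3 - 2*r^2 - 49*r + 98)/(r^2 + 3*r - 4)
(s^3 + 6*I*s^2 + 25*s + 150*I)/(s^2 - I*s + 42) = (s^2 + 25)/(s - 7*I)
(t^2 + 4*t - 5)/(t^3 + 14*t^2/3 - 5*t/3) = 3*(t - 1)/(t*(3*t - 1))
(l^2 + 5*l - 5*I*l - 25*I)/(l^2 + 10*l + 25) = (l - 5*I)/(l + 5)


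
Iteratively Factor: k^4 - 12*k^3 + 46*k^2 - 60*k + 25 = (k - 5)*(k^3 - 7*k^2 + 11*k - 5) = (k - 5)*(k - 1)*(k^2 - 6*k + 5) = (k - 5)*(k - 1)^2*(k - 5)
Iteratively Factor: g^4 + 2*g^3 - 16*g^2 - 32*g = (g - 4)*(g^3 + 6*g^2 + 8*g) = g*(g - 4)*(g^2 + 6*g + 8) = g*(g - 4)*(g + 2)*(g + 4)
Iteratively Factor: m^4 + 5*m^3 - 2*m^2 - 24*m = (m)*(m^3 + 5*m^2 - 2*m - 24) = m*(m + 4)*(m^2 + m - 6) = m*(m + 3)*(m + 4)*(m - 2)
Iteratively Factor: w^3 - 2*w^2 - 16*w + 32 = (w - 4)*(w^2 + 2*w - 8) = (w - 4)*(w - 2)*(w + 4)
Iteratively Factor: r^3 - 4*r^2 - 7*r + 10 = (r - 1)*(r^2 - 3*r - 10) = (r - 5)*(r - 1)*(r + 2)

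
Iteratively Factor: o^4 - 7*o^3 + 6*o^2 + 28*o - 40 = (o - 2)*(o^3 - 5*o^2 - 4*o + 20) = (o - 2)^2*(o^2 - 3*o - 10) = (o - 5)*(o - 2)^2*(o + 2)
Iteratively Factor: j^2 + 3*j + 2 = (j + 2)*(j + 1)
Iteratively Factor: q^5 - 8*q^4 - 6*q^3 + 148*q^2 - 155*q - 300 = (q + 4)*(q^4 - 12*q^3 + 42*q^2 - 20*q - 75) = (q - 3)*(q + 4)*(q^3 - 9*q^2 + 15*q + 25) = (q - 3)*(q + 1)*(q + 4)*(q^2 - 10*q + 25) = (q - 5)*(q - 3)*(q + 1)*(q + 4)*(q - 5)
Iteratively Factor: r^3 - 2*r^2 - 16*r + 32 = (r - 2)*(r^2 - 16) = (r - 4)*(r - 2)*(r + 4)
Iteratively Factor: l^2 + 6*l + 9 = (l + 3)*(l + 3)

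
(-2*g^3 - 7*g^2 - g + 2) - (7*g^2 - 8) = -2*g^3 - 14*g^2 - g + 10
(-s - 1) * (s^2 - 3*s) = -s^3 + 2*s^2 + 3*s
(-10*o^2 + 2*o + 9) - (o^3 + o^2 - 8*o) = -o^3 - 11*o^2 + 10*o + 9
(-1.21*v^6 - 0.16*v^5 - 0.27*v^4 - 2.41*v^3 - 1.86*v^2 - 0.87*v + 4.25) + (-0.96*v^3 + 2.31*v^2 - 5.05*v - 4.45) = -1.21*v^6 - 0.16*v^5 - 0.27*v^4 - 3.37*v^3 + 0.45*v^2 - 5.92*v - 0.2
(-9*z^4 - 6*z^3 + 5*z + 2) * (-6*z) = 54*z^5 + 36*z^4 - 30*z^2 - 12*z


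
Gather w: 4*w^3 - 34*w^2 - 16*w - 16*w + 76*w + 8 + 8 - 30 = 4*w^3 - 34*w^2 + 44*w - 14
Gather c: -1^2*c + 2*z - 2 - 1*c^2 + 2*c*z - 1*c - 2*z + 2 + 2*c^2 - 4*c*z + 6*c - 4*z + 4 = c^2 + c*(4 - 2*z) - 4*z + 4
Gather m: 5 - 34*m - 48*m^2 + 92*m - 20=-48*m^2 + 58*m - 15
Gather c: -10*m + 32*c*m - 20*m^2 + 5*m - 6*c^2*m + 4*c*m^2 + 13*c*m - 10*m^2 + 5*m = -6*c^2*m + c*(4*m^2 + 45*m) - 30*m^2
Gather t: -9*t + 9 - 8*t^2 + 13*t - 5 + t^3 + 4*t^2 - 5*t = t^3 - 4*t^2 - t + 4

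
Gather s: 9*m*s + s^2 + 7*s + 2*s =s^2 + s*(9*m + 9)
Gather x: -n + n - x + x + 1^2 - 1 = 0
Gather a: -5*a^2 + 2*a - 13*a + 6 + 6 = -5*a^2 - 11*a + 12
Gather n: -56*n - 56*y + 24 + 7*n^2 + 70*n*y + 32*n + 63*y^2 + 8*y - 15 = 7*n^2 + n*(70*y - 24) + 63*y^2 - 48*y + 9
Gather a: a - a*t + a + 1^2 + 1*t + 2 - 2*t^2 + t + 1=a*(2 - t) - 2*t^2 + 2*t + 4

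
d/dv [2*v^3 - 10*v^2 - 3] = 2*v*(3*v - 10)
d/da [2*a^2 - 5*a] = 4*a - 5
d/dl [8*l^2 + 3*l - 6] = 16*l + 3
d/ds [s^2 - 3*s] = 2*s - 3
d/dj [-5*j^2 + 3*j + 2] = 3 - 10*j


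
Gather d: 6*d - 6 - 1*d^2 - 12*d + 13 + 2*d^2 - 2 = d^2 - 6*d + 5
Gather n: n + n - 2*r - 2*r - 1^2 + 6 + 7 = 2*n - 4*r + 12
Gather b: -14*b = -14*b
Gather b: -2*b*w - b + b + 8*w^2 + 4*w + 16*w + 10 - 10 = -2*b*w + 8*w^2 + 20*w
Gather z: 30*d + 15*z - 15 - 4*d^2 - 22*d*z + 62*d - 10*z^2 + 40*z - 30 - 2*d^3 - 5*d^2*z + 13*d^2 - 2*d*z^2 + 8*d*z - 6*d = -2*d^3 + 9*d^2 + 86*d + z^2*(-2*d - 10) + z*(-5*d^2 - 14*d + 55) - 45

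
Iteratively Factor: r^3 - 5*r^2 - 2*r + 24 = (r + 2)*(r^2 - 7*r + 12) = (r - 3)*(r + 2)*(r - 4)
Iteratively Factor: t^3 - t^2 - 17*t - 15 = (t + 3)*(t^2 - 4*t - 5) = (t + 1)*(t + 3)*(t - 5)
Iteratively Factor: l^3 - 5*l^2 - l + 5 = (l - 1)*(l^2 - 4*l - 5) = (l - 1)*(l + 1)*(l - 5)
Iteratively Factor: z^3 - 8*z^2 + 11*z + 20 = (z - 4)*(z^2 - 4*z - 5) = (z - 5)*(z - 4)*(z + 1)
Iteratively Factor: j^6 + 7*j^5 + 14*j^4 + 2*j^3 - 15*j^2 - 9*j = (j)*(j^5 + 7*j^4 + 14*j^3 + 2*j^2 - 15*j - 9) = j*(j + 3)*(j^4 + 4*j^3 + 2*j^2 - 4*j - 3) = j*(j + 3)^2*(j^3 + j^2 - j - 1) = j*(j - 1)*(j + 3)^2*(j^2 + 2*j + 1) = j*(j - 1)*(j + 1)*(j + 3)^2*(j + 1)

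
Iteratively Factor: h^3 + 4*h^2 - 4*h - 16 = (h + 2)*(h^2 + 2*h - 8) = (h + 2)*(h + 4)*(h - 2)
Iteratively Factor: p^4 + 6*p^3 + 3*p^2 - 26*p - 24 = (p + 1)*(p^3 + 5*p^2 - 2*p - 24) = (p + 1)*(p + 3)*(p^2 + 2*p - 8) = (p + 1)*(p + 3)*(p + 4)*(p - 2)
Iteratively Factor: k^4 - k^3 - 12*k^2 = (k)*(k^3 - k^2 - 12*k) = k^2*(k^2 - k - 12) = k^2*(k - 4)*(k + 3)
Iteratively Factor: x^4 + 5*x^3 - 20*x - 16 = (x + 1)*(x^3 + 4*x^2 - 4*x - 16) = (x + 1)*(x + 2)*(x^2 + 2*x - 8) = (x - 2)*(x + 1)*(x + 2)*(x + 4)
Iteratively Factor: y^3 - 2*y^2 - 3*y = (y)*(y^2 - 2*y - 3) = y*(y - 3)*(y + 1)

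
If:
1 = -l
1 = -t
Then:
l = -1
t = -1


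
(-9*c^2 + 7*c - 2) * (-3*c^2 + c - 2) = 27*c^4 - 30*c^3 + 31*c^2 - 16*c + 4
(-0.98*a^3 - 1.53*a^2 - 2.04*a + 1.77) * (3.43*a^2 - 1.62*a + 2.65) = -3.3614*a^5 - 3.6603*a^4 - 7.1156*a^3 + 5.3214*a^2 - 8.2734*a + 4.6905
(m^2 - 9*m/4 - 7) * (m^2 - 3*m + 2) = m^4 - 21*m^3/4 + 7*m^2/4 + 33*m/2 - 14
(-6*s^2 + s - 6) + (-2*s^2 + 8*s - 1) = -8*s^2 + 9*s - 7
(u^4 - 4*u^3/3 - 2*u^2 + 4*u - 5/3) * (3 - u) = -u^5 + 13*u^4/3 - 2*u^3 - 10*u^2 + 41*u/3 - 5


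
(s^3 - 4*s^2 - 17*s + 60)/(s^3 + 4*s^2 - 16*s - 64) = (s^2 - 8*s + 15)/(s^2 - 16)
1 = 1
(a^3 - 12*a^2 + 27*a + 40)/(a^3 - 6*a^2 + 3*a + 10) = (a - 8)/(a - 2)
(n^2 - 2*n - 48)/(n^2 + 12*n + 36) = (n - 8)/(n + 6)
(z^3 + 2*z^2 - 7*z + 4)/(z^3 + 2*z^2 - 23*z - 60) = (z^2 - 2*z + 1)/(z^2 - 2*z - 15)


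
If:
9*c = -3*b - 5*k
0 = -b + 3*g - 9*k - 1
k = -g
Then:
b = -12*k - 1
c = 31*k/9 + 1/3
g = -k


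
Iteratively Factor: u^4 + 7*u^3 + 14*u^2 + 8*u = (u + 1)*(u^3 + 6*u^2 + 8*u) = (u + 1)*(u + 4)*(u^2 + 2*u) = u*(u + 1)*(u + 4)*(u + 2)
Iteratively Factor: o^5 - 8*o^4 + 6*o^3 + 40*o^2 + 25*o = (o + 1)*(o^4 - 9*o^3 + 15*o^2 + 25*o) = o*(o + 1)*(o^3 - 9*o^2 + 15*o + 25) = o*(o - 5)*(o + 1)*(o^2 - 4*o - 5) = o*(o - 5)^2*(o + 1)*(o + 1)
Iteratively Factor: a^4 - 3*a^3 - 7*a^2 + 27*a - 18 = (a + 3)*(a^3 - 6*a^2 + 11*a - 6) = (a - 1)*(a + 3)*(a^2 - 5*a + 6) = (a - 2)*(a - 1)*(a + 3)*(a - 3)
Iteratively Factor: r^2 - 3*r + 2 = (r - 2)*(r - 1)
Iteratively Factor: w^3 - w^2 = (w)*(w^2 - w) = w*(w - 1)*(w)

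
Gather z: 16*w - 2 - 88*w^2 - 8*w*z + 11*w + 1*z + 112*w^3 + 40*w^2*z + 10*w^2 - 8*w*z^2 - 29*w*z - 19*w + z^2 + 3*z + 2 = 112*w^3 - 78*w^2 + 8*w + z^2*(1 - 8*w) + z*(40*w^2 - 37*w + 4)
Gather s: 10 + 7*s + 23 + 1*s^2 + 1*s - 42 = s^2 + 8*s - 9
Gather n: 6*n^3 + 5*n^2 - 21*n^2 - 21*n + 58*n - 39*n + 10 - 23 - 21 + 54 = 6*n^3 - 16*n^2 - 2*n + 20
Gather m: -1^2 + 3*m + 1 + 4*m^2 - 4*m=4*m^2 - m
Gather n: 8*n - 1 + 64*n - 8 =72*n - 9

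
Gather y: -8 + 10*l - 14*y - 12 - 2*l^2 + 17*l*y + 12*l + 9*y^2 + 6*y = -2*l^2 + 22*l + 9*y^2 + y*(17*l - 8) - 20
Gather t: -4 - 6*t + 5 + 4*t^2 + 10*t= 4*t^2 + 4*t + 1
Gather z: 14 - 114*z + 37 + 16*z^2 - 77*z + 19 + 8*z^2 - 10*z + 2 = 24*z^2 - 201*z + 72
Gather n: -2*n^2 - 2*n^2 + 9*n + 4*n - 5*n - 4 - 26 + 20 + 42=-4*n^2 + 8*n + 32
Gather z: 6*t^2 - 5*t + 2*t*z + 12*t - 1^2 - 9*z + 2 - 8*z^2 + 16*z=6*t^2 + 7*t - 8*z^2 + z*(2*t + 7) + 1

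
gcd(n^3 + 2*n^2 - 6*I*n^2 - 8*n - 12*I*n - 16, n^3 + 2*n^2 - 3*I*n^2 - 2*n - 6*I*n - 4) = n^2 + n*(2 - 2*I) - 4*I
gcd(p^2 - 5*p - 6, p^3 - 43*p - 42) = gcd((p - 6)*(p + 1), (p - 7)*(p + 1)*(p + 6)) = p + 1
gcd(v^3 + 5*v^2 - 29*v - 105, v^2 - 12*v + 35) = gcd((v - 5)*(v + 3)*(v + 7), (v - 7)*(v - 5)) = v - 5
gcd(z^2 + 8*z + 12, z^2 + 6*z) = z + 6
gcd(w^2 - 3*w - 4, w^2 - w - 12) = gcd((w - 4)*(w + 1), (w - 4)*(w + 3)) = w - 4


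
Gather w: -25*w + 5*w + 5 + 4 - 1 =8 - 20*w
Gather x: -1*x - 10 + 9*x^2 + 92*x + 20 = 9*x^2 + 91*x + 10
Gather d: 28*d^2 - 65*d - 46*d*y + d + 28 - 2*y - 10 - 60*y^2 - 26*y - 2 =28*d^2 + d*(-46*y - 64) - 60*y^2 - 28*y + 16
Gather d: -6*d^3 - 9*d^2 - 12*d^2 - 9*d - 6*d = -6*d^3 - 21*d^2 - 15*d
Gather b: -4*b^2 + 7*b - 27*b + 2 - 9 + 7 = -4*b^2 - 20*b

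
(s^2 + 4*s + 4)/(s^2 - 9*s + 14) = (s^2 + 4*s + 4)/(s^2 - 9*s + 14)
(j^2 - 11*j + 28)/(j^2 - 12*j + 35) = (j - 4)/(j - 5)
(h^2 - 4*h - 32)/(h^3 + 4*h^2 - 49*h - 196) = (h - 8)/(h^2 - 49)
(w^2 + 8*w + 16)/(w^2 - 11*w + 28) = (w^2 + 8*w + 16)/(w^2 - 11*w + 28)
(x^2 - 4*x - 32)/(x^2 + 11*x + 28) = (x - 8)/(x + 7)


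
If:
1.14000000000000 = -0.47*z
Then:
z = -2.43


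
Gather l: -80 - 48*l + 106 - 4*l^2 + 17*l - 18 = -4*l^2 - 31*l + 8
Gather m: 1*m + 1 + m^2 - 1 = m^2 + m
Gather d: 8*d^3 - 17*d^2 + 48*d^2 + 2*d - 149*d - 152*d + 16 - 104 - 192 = 8*d^3 + 31*d^2 - 299*d - 280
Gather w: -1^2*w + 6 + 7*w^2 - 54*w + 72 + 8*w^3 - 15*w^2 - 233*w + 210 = 8*w^3 - 8*w^2 - 288*w + 288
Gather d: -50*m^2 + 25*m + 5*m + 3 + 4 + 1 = -50*m^2 + 30*m + 8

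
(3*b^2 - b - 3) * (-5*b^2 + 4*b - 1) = -15*b^4 + 17*b^3 + 8*b^2 - 11*b + 3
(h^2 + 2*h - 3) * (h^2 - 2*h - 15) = h^4 - 22*h^2 - 24*h + 45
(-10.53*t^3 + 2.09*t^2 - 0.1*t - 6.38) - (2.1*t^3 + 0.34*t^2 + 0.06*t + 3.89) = -12.63*t^3 + 1.75*t^2 - 0.16*t - 10.27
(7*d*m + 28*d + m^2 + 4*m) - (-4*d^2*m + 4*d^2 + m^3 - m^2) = 4*d^2*m - 4*d^2 + 7*d*m + 28*d - m^3 + 2*m^2 + 4*m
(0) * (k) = 0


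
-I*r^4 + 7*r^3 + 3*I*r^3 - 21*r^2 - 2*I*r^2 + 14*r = r*(r - 2)*(r + 7*I)*(-I*r + I)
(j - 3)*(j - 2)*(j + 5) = j^3 - 19*j + 30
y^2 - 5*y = y*(y - 5)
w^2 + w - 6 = (w - 2)*(w + 3)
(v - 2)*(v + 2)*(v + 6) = v^3 + 6*v^2 - 4*v - 24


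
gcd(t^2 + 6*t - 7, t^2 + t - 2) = t - 1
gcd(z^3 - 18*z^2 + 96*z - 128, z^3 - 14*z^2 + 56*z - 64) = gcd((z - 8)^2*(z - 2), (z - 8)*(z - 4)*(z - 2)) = z^2 - 10*z + 16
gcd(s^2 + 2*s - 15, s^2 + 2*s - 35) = 1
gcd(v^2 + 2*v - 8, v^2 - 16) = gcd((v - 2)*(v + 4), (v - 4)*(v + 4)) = v + 4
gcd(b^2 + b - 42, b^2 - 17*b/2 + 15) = b - 6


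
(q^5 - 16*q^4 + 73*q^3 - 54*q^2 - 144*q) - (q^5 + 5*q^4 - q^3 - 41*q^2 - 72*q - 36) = -21*q^4 + 74*q^3 - 13*q^2 - 72*q + 36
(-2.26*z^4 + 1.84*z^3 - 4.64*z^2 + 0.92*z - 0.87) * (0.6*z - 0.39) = -1.356*z^5 + 1.9854*z^4 - 3.5016*z^3 + 2.3616*z^2 - 0.8808*z + 0.3393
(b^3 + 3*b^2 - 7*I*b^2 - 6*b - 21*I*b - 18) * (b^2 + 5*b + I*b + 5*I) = b^5 + 8*b^4 - 6*I*b^4 + 16*b^3 - 48*I*b^3 + 8*b^2 - 96*I*b^2 + 15*b - 48*I*b - 90*I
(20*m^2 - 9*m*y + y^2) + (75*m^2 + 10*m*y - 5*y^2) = 95*m^2 + m*y - 4*y^2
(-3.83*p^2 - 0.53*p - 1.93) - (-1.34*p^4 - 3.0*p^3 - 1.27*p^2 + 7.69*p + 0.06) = 1.34*p^4 + 3.0*p^3 - 2.56*p^2 - 8.22*p - 1.99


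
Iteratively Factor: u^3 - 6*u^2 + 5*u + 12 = (u - 3)*(u^2 - 3*u - 4) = (u - 4)*(u - 3)*(u + 1)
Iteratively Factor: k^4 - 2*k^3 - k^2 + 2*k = (k - 1)*(k^3 - k^2 - 2*k) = (k - 2)*(k - 1)*(k^2 + k) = (k - 2)*(k - 1)*(k + 1)*(k)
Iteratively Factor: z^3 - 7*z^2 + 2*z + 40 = (z + 2)*(z^2 - 9*z + 20) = (z - 5)*(z + 2)*(z - 4)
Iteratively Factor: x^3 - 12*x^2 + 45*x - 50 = (x - 2)*(x^2 - 10*x + 25) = (x - 5)*(x - 2)*(x - 5)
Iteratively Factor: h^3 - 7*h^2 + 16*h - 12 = (h - 3)*(h^2 - 4*h + 4) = (h - 3)*(h - 2)*(h - 2)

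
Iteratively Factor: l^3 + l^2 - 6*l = (l - 2)*(l^2 + 3*l) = l*(l - 2)*(l + 3)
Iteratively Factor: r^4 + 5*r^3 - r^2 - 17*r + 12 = (r + 3)*(r^3 + 2*r^2 - 7*r + 4) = (r - 1)*(r + 3)*(r^2 + 3*r - 4) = (r - 1)*(r + 3)*(r + 4)*(r - 1)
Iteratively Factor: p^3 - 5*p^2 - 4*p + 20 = (p - 5)*(p^2 - 4) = (p - 5)*(p + 2)*(p - 2)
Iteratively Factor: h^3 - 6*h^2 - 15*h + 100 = (h + 4)*(h^2 - 10*h + 25) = (h - 5)*(h + 4)*(h - 5)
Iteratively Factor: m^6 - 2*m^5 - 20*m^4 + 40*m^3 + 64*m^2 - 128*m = (m - 2)*(m^5 - 20*m^3 + 64*m) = (m - 2)*(m + 2)*(m^4 - 2*m^3 - 16*m^2 + 32*m) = (m - 2)^2*(m + 2)*(m^3 - 16*m) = (m - 2)^2*(m + 2)*(m + 4)*(m^2 - 4*m) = m*(m - 2)^2*(m + 2)*(m + 4)*(m - 4)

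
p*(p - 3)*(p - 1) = p^3 - 4*p^2 + 3*p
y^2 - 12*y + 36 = (y - 6)^2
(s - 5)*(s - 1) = s^2 - 6*s + 5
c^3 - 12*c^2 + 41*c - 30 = (c - 6)*(c - 5)*(c - 1)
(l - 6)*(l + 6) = l^2 - 36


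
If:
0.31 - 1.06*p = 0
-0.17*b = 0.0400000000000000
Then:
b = -0.24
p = 0.29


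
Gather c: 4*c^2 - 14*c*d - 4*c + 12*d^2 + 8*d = 4*c^2 + c*(-14*d - 4) + 12*d^2 + 8*d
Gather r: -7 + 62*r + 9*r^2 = 9*r^2 + 62*r - 7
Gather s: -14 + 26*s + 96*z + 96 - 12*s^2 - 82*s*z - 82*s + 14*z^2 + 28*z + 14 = -12*s^2 + s*(-82*z - 56) + 14*z^2 + 124*z + 96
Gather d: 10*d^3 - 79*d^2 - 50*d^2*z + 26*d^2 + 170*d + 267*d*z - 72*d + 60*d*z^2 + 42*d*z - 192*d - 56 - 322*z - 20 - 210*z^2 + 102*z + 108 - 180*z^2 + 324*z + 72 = 10*d^3 + d^2*(-50*z - 53) + d*(60*z^2 + 309*z - 94) - 390*z^2 + 104*z + 104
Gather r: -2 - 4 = -6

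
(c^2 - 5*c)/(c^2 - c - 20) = c/(c + 4)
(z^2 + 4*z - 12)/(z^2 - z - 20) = (-z^2 - 4*z + 12)/(-z^2 + z + 20)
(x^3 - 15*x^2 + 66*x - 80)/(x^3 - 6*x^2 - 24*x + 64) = (x - 5)/(x + 4)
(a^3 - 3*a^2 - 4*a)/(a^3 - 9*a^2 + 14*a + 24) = a/(a - 6)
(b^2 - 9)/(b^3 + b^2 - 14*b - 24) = (b - 3)/(b^2 - 2*b - 8)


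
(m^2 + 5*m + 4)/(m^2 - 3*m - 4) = (m + 4)/(m - 4)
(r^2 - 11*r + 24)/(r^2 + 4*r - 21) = (r - 8)/(r + 7)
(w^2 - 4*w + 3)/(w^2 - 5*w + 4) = (w - 3)/(w - 4)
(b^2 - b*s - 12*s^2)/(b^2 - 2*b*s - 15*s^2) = (-b + 4*s)/(-b + 5*s)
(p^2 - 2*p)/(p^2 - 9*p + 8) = p*(p - 2)/(p^2 - 9*p + 8)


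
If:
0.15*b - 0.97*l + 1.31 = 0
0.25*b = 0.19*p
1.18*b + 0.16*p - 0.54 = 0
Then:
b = 0.39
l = 1.41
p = 0.51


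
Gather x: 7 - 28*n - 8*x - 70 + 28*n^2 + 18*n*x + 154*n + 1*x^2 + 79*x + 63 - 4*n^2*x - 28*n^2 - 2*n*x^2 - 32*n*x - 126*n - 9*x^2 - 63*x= x^2*(-2*n - 8) + x*(-4*n^2 - 14*n + 8)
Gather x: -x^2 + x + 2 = -x^2 + x + 2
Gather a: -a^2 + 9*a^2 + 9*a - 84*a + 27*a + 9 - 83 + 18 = 8*a^2 - 48*a - 56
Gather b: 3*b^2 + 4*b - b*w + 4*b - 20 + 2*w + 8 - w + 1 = 3*b^2 + b*(8 - w) + w - 11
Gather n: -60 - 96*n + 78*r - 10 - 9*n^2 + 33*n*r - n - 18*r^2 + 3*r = -9*n^2 + n*(33*r - 97) - 18*r^2 + 81*r - 70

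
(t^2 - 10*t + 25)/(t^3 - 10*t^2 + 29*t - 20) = (t - 5)/(t^2 - 5*t + 4)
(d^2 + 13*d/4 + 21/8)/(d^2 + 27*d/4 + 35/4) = (d + 3/2)/(d + 5)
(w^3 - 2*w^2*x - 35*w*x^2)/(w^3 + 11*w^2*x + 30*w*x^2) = (w - 7*x)/(w + 6*x)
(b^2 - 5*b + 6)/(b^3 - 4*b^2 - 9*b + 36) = (b - 2)/(b^2 - b - 12)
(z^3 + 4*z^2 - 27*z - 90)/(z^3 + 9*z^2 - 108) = (z^2 - 2*z - 15)/(z^2 + 3*z - 18)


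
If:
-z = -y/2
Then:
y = 2*z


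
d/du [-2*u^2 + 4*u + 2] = 4 - 4*u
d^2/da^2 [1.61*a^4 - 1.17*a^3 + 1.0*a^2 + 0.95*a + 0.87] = 19.32*a^2 - 7.02*a + 2.0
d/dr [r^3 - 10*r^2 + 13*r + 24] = 3*r^2 - 20*r + 13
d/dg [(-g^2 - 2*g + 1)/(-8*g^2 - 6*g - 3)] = 2*(-5*g^2 + 11*g + 6)/(64*g^4 + 96*g^3 + 84*g^2 + 36*g + 9)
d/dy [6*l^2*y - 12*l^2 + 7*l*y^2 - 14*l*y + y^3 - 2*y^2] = 6*l^2 + 14*l*y - 14*l + 3*y^2 - 4*y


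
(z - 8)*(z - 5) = z^2 - 13*z + 40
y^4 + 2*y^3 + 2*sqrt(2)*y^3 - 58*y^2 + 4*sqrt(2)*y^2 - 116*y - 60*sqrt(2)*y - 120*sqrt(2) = (y + 2)*(y - 5*sqrt(2))*(y + sqrt(2))*(y + 6*sqrt(2))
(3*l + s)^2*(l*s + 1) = 9*l^3*s + 6*l^2*s^2 + 9*l^2 + l*s^3 + 6*l*s + s^2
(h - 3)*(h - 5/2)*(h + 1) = h^3 - 9*h^2/2 + 2*h + 15/2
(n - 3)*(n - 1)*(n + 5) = n^3 + n^2 - 17*n + 15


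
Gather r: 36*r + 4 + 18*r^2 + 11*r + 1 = 18*r^2 + 47*r + 5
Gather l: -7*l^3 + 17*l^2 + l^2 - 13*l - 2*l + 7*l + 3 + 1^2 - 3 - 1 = -7*l^3 + 18*l^2 - 8*l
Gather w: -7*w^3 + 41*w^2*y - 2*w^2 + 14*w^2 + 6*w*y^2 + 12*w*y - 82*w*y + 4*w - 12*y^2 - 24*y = -7*w^3 + w^2*(41*y + 12) + w*(6*y^2 - 70*y + 4) - 12*y^2 - 24*y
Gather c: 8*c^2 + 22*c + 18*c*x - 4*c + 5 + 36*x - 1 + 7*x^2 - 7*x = 8*c^2 + c*(18*x + 18) + 7*x^2 + 29*x + 4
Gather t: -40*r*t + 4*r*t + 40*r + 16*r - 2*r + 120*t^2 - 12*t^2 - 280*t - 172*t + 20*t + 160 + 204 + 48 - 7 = 54*r + 108*t^2 + t*(-36*r - 432) + 405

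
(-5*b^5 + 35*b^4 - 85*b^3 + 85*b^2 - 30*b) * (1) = -5*b^5 + 35*b^4 - 85*b^3 + 85*b^2 - 30*b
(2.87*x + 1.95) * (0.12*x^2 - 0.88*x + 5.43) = 0.3444*x^3 - 2.2916*x^2 + 13.8681*x + 10.5885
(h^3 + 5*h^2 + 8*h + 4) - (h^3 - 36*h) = 5*h^2 + 44*h + 4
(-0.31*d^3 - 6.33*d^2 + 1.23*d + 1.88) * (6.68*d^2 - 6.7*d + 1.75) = -2.0708*d^5 - 40.2074*d^4 + 50.0849*d^3 - 6.7601*d^2 - 10.4435*d + 3.29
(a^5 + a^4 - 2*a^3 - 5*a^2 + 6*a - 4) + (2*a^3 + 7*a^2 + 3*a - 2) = a^5 + a^4 + 2*a^2 + 9*a - 6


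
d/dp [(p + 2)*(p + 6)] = 2*p + 8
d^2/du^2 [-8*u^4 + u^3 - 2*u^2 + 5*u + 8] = -96*u^2 + 6*u - 4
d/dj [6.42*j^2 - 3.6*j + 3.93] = 12.84*j - 3.6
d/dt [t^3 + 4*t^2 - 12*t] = 3*t^2 + 8*t - 12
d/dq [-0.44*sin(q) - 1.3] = -0.44*cos(q)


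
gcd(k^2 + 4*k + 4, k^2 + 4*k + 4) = k^2 + 4*k + 4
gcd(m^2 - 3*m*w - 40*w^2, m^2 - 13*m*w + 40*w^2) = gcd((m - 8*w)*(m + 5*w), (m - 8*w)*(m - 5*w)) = -m + 8*w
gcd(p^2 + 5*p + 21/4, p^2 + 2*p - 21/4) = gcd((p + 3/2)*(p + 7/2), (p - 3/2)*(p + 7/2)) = p + 7/2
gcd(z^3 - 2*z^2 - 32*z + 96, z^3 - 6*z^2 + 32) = z^2 - 8*z + 16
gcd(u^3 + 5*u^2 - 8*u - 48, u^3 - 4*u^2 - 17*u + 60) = u^2 + u - 12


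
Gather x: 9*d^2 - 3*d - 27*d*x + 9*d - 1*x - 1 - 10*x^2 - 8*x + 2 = 9*d^2 + 6*d - 10*x^2 + x*(-27*d - 9) + 1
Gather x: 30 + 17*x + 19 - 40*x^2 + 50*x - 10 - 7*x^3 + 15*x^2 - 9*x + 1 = -7*x^3 - 25*x^2 + 58*x + 40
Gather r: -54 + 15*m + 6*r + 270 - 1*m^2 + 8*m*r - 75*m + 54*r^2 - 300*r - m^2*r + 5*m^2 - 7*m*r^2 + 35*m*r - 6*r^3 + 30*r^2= 4*m^2 - 60*m - 6*r^3 + r^2*(84 - 7*m) + r*(-m^2 + 43*m - 294) + 216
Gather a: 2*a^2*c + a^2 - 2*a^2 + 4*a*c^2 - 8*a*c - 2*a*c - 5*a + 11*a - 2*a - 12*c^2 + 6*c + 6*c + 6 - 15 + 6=a^2*(2*c - 1) + a*(4*c^2 - 10*c + 4) - 12*c^2 + 12*c - 3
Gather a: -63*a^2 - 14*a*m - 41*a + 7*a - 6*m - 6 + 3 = -63*a^2 + a*(-14*m - 34) - 6*m - 3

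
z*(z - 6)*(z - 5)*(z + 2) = z^4 - 9*z^3 + 8*z^2 + 60*z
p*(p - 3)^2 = p^3 - 6*p^2 + 9*p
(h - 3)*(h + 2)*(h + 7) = h^3 + 6*h^2 - 13*h - 42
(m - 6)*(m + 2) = m^2 - 4*m - 12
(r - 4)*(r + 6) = r^2 + 2*r - 24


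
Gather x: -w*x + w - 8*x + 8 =w + x*(-w - 8) + 8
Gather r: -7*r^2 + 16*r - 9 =-7*r^2 + 16*r - 9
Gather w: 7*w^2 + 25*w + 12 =7*w^2 + 25*w + 12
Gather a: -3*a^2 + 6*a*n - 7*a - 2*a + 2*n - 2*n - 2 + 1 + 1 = -3*a^2 + a*(6*n - 9)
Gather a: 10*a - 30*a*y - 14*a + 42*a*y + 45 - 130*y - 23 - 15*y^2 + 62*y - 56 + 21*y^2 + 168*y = a*(12*y - 4) + 6*y^2 + 100*y - 34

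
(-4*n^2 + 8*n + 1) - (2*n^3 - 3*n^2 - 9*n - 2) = -2*n^3 - n^2 + 17*n + 3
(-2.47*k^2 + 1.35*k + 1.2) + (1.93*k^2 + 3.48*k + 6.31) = -0.54*k^2 + 4.83*k + 7.51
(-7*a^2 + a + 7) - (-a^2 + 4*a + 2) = -6*a^2 - 3*a + 5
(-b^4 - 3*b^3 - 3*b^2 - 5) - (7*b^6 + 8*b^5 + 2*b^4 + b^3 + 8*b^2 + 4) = -7*b^6 - 8*b^5 - 3*b^4 - 4*b^3 - 11*b^2 - 9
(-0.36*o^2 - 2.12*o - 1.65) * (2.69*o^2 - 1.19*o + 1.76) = -0.9684*o^4 - 5.2744*o^3 - 2.5493*o^2 - 1.7677*o - 2.904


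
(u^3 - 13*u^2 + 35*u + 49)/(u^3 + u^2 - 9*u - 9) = (u^2 - 14*u + 49)/(u^2 - 9)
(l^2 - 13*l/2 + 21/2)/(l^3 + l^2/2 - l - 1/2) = (2*l^2 - 13*l + 21)/(2*l^3 + l^2 - 2*l - 1)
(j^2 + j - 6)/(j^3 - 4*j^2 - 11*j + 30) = 1/(j - 5)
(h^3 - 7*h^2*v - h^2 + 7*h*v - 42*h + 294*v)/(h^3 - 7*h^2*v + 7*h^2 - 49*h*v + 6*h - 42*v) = (h - 7)/(h + 1)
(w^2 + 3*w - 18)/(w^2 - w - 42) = (w - 3)/(w - 7)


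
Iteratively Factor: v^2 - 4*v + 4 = (v - 2)*(v - 2)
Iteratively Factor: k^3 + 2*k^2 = (k + 2)*(k^2) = k*(k + 2)*(k)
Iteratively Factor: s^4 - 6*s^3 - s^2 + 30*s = (s - 3)*(s^3 - 3*s^2 - 10*s) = (s - 3)*(s + 2)*(s^2 - 5*s) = s*(s - 3)*(s + 2)*(s - 5)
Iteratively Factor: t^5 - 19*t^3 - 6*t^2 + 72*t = (t + 3)*(t^4 - 3*t^3 - 10*t^2 + 24*t) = (t + 3)^2*(t^3 - 6*t^2 + 8*t) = (t - 4)*(t + 3)^2*(t^2 - 2*t) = (t - 4)*(t - 2)*(t + 3)^2*(t)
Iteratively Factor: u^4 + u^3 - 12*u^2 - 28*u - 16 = (u + 1)*(u^3 - 12*u - 16) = (u + 1)*(u + 2)*(u^2 - 2*u - 8) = (u + 1)*(u + 2)^2*(u - 4)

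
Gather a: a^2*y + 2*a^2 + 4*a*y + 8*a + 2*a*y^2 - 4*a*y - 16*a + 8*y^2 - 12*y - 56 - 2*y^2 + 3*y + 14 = a^2*(y + 2) + a*(2*y^2 - 8) + 6*y^2 - 9*y - 42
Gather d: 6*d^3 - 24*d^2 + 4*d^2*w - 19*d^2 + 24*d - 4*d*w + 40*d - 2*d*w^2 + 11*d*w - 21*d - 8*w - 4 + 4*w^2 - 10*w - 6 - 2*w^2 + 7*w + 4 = 6*d^3 + d^2*(4*w - 43) + d*(-2*w^2 + 7*w + 43) + 2*w^2 - 11*w - 6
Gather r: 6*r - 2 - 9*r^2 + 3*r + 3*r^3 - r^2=3*r^3 - 10*r^2 + 9*r - 2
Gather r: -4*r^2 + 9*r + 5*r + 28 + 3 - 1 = -4*r^2 + 14*r + 30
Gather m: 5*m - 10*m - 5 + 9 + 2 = 6 - 5*m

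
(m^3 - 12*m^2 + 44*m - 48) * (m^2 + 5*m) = m^5 - 7*m^4 - 16*m^3 + 172*m^2 - 240*m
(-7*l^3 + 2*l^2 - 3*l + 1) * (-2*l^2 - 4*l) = 14*l^5 + 24*l^4 - 2*l^3 + 10*l^2 - 4*l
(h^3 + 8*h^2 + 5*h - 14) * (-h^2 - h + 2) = -h^5 - 9*h^4 - 11*h^3 + 25*h^2 + 24*h - 28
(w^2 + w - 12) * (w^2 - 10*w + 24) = w^4 - 9*w^3 + 2*w^2 + 144*w - 288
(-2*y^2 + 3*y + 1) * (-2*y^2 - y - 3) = 4*y^4 - 4*y^3 + y^2 - 10*y - 3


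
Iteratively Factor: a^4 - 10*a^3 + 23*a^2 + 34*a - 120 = (a - 4)*(a^3 - 6*a^2 - a + 30) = (a - 4)*(a + 2)*(a^2 - 8*a + 15) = (a - 4)*(a - 3)*(a + 2)*(a - 5)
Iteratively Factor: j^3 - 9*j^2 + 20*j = (j - 5)*(j^2 - 4*j) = j*(j - 5)*(j - 4)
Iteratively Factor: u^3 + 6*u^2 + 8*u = (u + 4)*(u^2 + 2*u) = (u + 2)*(u + 4)*(u)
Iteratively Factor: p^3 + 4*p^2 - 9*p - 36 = (p - 3)*(p^2 + 7*p + 12) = (p - 3)*(p + 4)*(p + 3)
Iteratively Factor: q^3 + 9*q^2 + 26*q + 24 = (q + 4)*(q^2 + 5*q + 6) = (q + 3)*(q + 4)*(q + 2)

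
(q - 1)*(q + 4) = q^2 + 3*q - 4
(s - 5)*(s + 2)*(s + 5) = s^3 + 2*s^2 - 25*s - 50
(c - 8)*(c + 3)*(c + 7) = c^3 + 2*c^2 - 59*c - 168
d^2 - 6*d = d*(d - 6)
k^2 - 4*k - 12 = (k - 6)*(k + 2)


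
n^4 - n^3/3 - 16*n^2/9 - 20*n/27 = n*(n - 5/3)*(n + 2/3)^2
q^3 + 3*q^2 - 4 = (q - 1)*(q + 2)^2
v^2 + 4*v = v*(v + 4)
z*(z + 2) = z^2 + 2*z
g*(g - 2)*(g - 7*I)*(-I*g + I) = -I*g^4 - 7*g^3 + 3*I*g^3 + 21*g^2 - 2*I*g^2 - 14*g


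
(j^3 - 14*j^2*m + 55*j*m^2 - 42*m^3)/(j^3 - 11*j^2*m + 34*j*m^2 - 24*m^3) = (j - 7*m)/(j - 4*m)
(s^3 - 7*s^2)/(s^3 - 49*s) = s/(s + 7)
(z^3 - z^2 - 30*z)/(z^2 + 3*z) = (z^2 - z - 30)/(z + 3)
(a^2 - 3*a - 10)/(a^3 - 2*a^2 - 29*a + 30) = (a^2 - 3*a - 10)/(a^3 - 2*a^2 - 29*a + 30)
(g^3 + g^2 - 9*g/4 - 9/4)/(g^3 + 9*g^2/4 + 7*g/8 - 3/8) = 2*(2*g - 3)/(4*g - 1)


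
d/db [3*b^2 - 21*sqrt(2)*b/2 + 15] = 6*b - 21*sqrt(2)/2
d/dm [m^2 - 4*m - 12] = 2*m - 4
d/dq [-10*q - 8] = -10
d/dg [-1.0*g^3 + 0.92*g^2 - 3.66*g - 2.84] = -3.0*g^2 + 1.84*g - 3.66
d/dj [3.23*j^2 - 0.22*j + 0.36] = 6.46*j - 0.22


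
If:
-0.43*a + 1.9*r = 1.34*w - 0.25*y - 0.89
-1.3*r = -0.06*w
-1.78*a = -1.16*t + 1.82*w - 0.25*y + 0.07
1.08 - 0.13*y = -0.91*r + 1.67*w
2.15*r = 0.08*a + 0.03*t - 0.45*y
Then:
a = 0.10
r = 0.03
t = 1.27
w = 0.67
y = -0.04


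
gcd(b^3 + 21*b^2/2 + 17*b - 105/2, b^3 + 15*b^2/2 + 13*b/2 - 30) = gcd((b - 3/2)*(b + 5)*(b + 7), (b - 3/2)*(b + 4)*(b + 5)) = b^2 + 7*b/2 - 15/2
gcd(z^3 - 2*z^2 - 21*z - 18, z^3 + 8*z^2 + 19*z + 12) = z^2 + 4*z + 3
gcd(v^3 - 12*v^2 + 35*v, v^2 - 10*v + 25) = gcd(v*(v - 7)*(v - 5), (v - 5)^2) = v - 5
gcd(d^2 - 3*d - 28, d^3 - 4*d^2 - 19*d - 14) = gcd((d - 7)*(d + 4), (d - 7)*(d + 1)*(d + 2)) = d - 7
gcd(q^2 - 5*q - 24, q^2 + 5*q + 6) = q + 3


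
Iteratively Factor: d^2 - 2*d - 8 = (d - 4)*(d + 2)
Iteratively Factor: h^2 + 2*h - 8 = (h - 2)*(h + 4)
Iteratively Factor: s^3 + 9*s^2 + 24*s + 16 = (s + 4)*(s^2 + 5*s + 4) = (s + 4)^2*(s + 1)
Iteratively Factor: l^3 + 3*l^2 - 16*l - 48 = (l + 4)*(l^2 - l - 12) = (l - 4)*(l + 4)*(l + 3)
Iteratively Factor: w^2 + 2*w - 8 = (w + 4)*(w - 2)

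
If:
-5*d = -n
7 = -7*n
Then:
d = -1/5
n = -1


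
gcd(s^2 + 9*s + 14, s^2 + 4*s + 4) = s + 2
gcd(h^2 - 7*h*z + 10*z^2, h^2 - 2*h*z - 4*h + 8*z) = -h + 2*z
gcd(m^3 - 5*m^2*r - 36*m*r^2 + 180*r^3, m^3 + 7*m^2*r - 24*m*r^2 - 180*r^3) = -m^2 - m*r + 30*r^2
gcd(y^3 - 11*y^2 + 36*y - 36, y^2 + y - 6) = y - 2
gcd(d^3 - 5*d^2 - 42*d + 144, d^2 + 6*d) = d + 6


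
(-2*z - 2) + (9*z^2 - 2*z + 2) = 9*z^2 - 4*z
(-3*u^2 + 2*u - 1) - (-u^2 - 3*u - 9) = -2*u^2 + 5*u + 8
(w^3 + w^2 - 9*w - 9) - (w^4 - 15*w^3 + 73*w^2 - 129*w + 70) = -w^4 + 16*w^3 - 72*w^2 + 120*w - 79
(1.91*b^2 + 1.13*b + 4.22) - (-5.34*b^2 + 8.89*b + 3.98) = 7.25*b^2 - 7.76*b + 0.24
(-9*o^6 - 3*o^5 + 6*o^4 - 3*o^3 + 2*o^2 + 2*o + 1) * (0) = 0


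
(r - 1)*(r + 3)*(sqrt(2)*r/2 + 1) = sqrt(2)*r^3/2 + r^2 + sqrt(2)*r^2 - 3*sqrt(2)*r/2 + 2*r - 3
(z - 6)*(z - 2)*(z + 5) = z^3 - 3*z^2 - 28*z + 60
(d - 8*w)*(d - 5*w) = d^2 - 13*d*w + 40*w^2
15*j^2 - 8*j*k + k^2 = (-5*j + k)*(-3*j + k)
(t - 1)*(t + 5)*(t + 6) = t^3 + 10*t^2 + 19*t - 30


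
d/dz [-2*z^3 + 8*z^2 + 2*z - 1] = -6*z^2 + 16*z + 2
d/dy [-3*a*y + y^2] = -3*a + 2*y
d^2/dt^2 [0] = 0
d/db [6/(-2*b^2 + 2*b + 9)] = 12*(2*b - 1)/(-2*b^2 + 2*b + 9)^2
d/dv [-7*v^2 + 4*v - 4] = 4 - 14*v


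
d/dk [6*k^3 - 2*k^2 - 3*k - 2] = 18*k^2 - 4*k - 3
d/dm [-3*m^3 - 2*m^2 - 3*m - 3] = -9*m^2 - 4*m - 3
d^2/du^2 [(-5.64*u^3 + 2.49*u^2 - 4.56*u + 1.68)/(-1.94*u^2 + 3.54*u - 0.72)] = (125.723928*u^3 - 103.320288*u^2 + 48.551616*u - 16.749504)/(7.301384*u^6 - 39.969432*u^5 + 81.063288*u^4 - 74.029896*u^3 + 30.085344*u^2 - 5.505408*u + 0.373248)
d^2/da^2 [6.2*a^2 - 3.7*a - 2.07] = 12.4000000000000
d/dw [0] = 0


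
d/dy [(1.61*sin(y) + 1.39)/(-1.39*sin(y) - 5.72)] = -7.2771*cos(y)/(1.39*sin(y) + 5.72)^2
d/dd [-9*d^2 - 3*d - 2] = -18*d - 3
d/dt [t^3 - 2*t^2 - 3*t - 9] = 3*t^2 - 4*t - 3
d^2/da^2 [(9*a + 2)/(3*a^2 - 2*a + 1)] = 2*(3*(4 - 27*a)*(3*a^2 - 2*a + 1) + 4*(3*a - 1)^2*(9*a + 2))/(3*a^2 - 2*a + 1)^3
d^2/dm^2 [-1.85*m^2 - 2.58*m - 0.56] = -3.70000000000000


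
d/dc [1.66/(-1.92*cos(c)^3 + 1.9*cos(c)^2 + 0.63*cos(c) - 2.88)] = (-9.5616*cos(c)^2 + 6.308*cos(c) + 1.0458)*sin(c)/(1.92*cos(c)^3 - 1.9*cos(c)^2 - 0.63*cos(c) + 2.88)^2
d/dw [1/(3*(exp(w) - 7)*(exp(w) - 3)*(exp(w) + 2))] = (-(exp(w) - 7)*(exp(w) - 3) - (exp(w) - 7)*(exp(w) + 2) - (exp(w) - 3)*(exp(w) + 2))*exp(w)/(3*(exp(w) - 7)^2*(exp(w) - 3)^2*(exp(w) + 2)^2)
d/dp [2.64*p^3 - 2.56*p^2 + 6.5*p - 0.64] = 7.92*p^2 - 5.12*p + 6.5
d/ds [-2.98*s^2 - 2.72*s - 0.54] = -5.96*s - 2.72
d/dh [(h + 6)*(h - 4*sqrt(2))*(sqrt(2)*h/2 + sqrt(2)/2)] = 3*sqrt(2)*h^2/2 - 8*h + 7*sqrt(2)*h - 28 + 3*sqrt(2)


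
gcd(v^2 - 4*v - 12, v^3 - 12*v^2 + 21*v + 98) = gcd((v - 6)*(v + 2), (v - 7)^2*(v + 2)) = v + 2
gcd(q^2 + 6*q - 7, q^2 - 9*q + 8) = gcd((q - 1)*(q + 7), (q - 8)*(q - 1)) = q - 1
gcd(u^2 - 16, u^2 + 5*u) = 1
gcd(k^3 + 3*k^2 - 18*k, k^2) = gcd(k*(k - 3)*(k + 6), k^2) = k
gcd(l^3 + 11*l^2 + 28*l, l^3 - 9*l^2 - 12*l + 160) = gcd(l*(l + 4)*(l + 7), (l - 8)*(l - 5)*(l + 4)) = l + 4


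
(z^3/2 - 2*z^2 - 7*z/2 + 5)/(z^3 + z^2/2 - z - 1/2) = (z^2 - 3*z - 10)/(2*z^2 + 3*z + 1)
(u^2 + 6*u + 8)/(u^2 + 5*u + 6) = (u + 4)/(u + 3)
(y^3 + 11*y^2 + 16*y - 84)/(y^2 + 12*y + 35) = (y^2 + 4*y - 12)/(y + 5)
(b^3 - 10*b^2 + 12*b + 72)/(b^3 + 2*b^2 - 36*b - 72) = (b - 6)/(b + 6)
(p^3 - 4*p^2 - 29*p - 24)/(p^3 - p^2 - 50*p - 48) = (p + 3)/(p + 6)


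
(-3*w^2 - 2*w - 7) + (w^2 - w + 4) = -2*w^2 - 3*w - 3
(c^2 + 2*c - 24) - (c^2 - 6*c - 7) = 8*c - 17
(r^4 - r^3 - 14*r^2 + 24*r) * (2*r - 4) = 2*r^5 - 6*r^4 - 24*r^3 + 104*r^2 - 96*r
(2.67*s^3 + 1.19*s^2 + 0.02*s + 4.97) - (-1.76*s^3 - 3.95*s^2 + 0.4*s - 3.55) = 4.43*s^3 + 5.14*s^2 - 0.38*s + 8.52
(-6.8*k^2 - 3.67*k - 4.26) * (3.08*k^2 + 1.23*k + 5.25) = -20.944*k^4 - 19.6676*k^3 - 53.3349*k^2 - 24.5073*k - 22.365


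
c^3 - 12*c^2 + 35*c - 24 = (c - 8)*(c - 3)*(c - 1)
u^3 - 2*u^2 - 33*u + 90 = (u - 5)*(u - 3)*(u + 6)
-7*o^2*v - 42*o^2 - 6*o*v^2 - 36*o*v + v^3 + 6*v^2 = (-7*o + v)*(o + v)*(v + 6)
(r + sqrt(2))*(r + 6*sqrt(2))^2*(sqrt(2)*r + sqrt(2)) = sqrt(2)*r^4 + sqrt(2)*r^3 + 26*r^3 + 26*r^2 + 96*sqrt(2)*r^2 + 96*sqrt(2)*r + 144*r + 144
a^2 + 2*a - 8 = (a - 2)*(a + 4)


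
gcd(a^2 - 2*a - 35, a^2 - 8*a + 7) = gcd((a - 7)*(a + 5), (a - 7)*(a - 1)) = a - 7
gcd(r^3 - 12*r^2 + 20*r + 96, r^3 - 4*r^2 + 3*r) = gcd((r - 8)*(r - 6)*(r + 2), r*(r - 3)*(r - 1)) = 1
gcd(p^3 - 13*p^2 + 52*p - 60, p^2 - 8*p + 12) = p^2 - 8*p + 12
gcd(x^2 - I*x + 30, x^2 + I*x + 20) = x + 5*I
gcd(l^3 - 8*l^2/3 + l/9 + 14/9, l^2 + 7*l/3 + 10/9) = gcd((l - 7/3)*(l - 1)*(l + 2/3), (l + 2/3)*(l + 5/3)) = l + 2/3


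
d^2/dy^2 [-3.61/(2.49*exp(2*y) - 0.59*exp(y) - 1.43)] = (3.61*(4.98*exp(y) - 0.59)*(9.96*exp(y) - 1.18)*exp(y) + (35.9556*exp(y) - 2.1299)*(-2.49*exp(2*y) + 0.59*exp(y) + 1.43))*exp(y)/(-2.49*exp(2*y) + 0.59*exp(y) + 1.43)^3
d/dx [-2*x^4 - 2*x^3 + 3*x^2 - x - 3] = -8*x^3 - 6*x^2 + 6*x - 1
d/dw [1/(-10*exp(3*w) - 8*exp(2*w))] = (15*exp(w) + 8)*exp(-2*w)/(2*(5*exp(w) + 4)^2)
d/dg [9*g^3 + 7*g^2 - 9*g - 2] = 27*g^2 + 14*g - 9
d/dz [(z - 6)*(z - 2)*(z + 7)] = 3*z^2 - 2*z - 44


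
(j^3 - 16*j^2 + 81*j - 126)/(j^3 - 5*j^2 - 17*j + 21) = (j^2 - 9*j + 18)/(j^2 + 2*j - 3)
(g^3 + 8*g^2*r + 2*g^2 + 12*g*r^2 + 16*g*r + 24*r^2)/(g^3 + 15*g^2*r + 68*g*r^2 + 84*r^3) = (g + 2)/(g + 7*r)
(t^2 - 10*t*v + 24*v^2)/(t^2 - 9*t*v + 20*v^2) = (t - 6*v)/(t - 5*v)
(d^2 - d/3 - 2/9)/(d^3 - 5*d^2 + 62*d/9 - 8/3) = (3*d + 1)/(3*d^2 - 13*d + 12)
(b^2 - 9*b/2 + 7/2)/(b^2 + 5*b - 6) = (b - 7/2)/(b + 6)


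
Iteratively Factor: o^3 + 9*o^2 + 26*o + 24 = (o + 3)*(o^2 + 6*o + 8) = (o + 2)*(o + 3)*(o + 4)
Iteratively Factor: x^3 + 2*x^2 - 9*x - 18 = (x + 3)*(x^2 - x - 6) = (x + 2)*(x + 3)*(x - 3)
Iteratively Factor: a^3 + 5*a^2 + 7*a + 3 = (a + 3)*(a^2 + 2*a + 1) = (a + 1)*(a + 3)*(a + 1)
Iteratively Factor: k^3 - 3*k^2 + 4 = (k + 1)*(k^2 - 4*k + 4) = (k - 2)*(k + 1)*(k - 2)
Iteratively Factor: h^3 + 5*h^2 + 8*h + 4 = (h + 2)*(h^2 + 3*h + 2) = (h + 1)*(h + 2)*(h + 2)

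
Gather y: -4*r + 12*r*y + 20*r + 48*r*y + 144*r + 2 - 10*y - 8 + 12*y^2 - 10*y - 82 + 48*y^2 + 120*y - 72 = 160*r + 60*y^2 + y*(60*r + 100) - 160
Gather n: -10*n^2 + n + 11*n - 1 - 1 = -10*n^2 + 12*n - 2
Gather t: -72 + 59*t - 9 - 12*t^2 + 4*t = -12*t^2 + 63*t - 81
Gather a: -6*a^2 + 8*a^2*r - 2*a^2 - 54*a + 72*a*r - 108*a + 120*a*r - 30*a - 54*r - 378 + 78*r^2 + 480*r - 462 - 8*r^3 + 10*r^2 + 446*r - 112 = a^2*(8*r - 8) + a*(192*r - 192) - 8*r^3 + 88*r^2 + 872*r - 952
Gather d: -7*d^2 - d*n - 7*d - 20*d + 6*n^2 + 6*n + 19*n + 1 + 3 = -7*d^2 + d*(-n - 27) + 6*n^2 + 25*n + 4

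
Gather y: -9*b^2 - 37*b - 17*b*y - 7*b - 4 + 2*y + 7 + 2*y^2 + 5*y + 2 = -9*b^2 - 44*b + 2*y^2 + y*(7 - 17*b) + 5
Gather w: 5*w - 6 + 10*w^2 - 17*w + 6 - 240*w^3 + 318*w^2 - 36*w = -240*w^3 + 328*w^2 - 48*w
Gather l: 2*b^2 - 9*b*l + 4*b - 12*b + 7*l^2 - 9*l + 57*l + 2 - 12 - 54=2*b^2 - 8*b + 7*l^2 + l*(48 - 9*b) - 64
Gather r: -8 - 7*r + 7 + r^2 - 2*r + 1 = r^2 - 9*r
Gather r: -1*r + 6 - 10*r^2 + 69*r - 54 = -10*r^2 + 68*r - 48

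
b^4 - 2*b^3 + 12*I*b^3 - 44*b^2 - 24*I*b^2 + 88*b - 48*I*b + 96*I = (b - 2)*(b + 2*I)*(b + 4*I)*(b + 6*I)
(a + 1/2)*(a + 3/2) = a^2 + 2*a + 3/4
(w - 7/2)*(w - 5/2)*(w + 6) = w^3 - 109*w/4 + 105/2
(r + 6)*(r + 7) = r^2 + 13*r + 42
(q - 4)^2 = q^2 - 8*q + 16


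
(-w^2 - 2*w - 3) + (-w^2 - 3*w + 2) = -2*w^2 - 5*w - 1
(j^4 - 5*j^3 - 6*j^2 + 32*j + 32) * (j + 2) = j^5 - 3*j^4 - 16*j^3 + 20*j^2 + 96*j + 64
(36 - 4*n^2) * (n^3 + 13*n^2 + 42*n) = -4*n^5 - 52*n^4 - 132*n^3 + 468*n^2 + 1512*n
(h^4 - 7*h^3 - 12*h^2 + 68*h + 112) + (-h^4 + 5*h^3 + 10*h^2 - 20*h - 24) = -2*h^3 - 2*h^2 + 48*h + 88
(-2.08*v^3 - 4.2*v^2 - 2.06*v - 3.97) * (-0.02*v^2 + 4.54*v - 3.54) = 0.0416*v^5 - 9.3592*v^4 - 11.6636*v^3 + 5.595*v^2 - 10.7314*v + 14.0538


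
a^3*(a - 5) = a^4 - 5*a^3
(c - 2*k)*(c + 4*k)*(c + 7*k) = c^3 + 9*c^2*k + 6*c*k^2 - 56*k^3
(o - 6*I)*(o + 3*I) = o^2 - 3*I*o + 18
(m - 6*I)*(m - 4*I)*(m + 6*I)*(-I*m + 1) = -I*m^4 - 3*m^3 - 40*I*m^2 - 108*m - 144*I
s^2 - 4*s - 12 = (s - 6)*(s + 2)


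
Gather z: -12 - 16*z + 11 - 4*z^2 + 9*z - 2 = -4*z^2 - 7*z - 3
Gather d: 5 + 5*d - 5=5*d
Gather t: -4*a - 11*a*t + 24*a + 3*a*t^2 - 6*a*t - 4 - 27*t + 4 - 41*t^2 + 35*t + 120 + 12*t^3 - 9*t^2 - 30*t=20*a + 12*t^3 + t^2*(3*a - 50) + t*(-17*a - 22) + 120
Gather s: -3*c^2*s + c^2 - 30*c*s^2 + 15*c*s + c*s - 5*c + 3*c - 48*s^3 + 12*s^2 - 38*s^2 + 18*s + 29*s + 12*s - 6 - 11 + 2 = c^2 - 2*c - 48*s^3 + s^2*(-30*c - 26) + s*(-3*c^2 + 16*c + 59) - 15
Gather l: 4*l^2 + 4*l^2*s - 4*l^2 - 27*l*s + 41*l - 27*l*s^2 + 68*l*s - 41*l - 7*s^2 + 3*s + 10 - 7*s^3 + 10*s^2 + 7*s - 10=4*l^2*s + l*(-27*s^2 + 41*s) - 7*s^3 + 3*s^2 + 10*s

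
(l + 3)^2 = l^2 + 6*l + 9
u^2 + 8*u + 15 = (u + 3)*(u + 5)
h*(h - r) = h^2 - h*r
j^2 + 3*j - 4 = (j - 1)*(j + 4)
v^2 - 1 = (v - 1)*(v + 1)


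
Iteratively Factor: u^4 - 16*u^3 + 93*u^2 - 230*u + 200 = (u - 4)*(u^3 - 12*u^2 + 45*u - 50) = (u - 4)*(u - 2)*(u^2 - 10*u + 25) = (u - 5)*(u - 4)*(u - 2)*(u - 5)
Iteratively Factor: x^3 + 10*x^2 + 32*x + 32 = (x + 4)*(x^2 + 6*x + 8) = (x + 4)^2*(x + 2)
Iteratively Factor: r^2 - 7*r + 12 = (r - 4)*(r - 3)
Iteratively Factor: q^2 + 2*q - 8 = (q + 4)*(q - 2)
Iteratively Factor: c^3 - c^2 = (c)*(c^2 - c) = c^2*(c - 1)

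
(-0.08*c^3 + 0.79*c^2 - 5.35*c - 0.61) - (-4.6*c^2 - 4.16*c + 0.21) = -0.08*c^3 + 5.39*c^2 - 1.19*c - 0.82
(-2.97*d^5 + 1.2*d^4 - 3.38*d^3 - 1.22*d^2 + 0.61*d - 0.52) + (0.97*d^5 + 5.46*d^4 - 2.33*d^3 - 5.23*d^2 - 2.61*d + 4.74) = -2.0*d^5 + 6.66*d^4 - 5.71*d^3 - 6.45*d^2 - 2.0*d + 4.22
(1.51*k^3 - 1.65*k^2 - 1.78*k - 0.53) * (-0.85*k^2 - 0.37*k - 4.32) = -1.2835*k^5 + 0.8438*k^4 - 4.3997*k^3 + 8.2371*k^2 + 7.8857*k + 2.2896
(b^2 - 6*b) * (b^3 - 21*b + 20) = b^5 - 6*b^4 - 21*b^3 + 146*b^2 - 120*b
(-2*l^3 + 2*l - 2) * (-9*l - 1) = 18*l^4 + 2*l^3 - 18*l^2 + 16*l + 2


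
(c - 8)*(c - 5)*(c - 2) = c^3 - 15*c^2 + 66*c - 80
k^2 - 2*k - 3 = (k - 3)*(k + 1)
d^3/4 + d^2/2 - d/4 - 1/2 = (d/4 + 1/4)*(d - 1)*(d + 2)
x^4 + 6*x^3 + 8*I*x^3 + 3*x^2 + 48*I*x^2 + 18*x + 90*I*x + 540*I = (x + 6)*(x - 3*I)*(x + 5*I)*(x + 6*I)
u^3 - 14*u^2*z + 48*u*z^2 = u*(u - 8*z)*(u - 6*z)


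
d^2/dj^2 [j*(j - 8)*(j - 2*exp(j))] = -2*j^2*exp(j) + 8*j*exp(j) + 6*j + 28*exp(j) - 16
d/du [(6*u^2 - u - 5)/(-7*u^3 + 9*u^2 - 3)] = (-3*u*(7*u - 6)*(-6*u^2 + u + 5) + (1 - 12*u)*(7*u^3 - 9*u^2 + 3))/(7*u^3 - 9*u^2 + 3)^2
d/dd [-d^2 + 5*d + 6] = 5 - 2*d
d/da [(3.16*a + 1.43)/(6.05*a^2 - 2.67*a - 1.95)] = (19.118*a^2 - 8.4372*a - (3.16*a + 1.43)*(12.1*a - 2.67) - 6.162)/(-6.05*a^2 + 2.67*a + 1.95)^2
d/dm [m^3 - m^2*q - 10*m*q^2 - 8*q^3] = 3*m^2 - 2*m*q - 10*q^2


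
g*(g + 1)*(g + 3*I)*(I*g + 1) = I*g^4 - 2*g^3 + I*g^3 - 2*g^2 + 3*I*g^2 + 3*I*g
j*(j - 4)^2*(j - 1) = j^4 - 9*j^3 + 24*j^2 - 16*j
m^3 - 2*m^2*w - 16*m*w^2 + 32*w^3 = (m - 4*w)*(m - 2*w)*(m + 4*w)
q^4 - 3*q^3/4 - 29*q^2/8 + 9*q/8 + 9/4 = (q - 2)*(q - 1)*(q + 3/4)*(q + 3/2)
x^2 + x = x*(x + 1)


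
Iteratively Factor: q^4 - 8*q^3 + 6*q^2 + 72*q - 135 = (q - 5)*(q^3 - 3*q^2 - 9*q + 27) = (q - 5)*(q - 3)*(q^2 - 9) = (q - 5)*(q - 3)*(q + 3)*(q - 3)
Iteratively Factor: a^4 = (a)*(a^3) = a^2*(a^2) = a^3*(a)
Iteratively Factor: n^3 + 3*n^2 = (n)*(n^2 + 3*n) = n*(n + 3)*(n)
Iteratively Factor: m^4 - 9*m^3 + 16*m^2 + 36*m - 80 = (m - 2)*(m^3 - 7*m^2 + 2*m + 40) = (m - 2)*(m + 2)*(m^2 - 9*m + 20) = (m - 4)*(m - 2)*(m + 2)*(m - 5)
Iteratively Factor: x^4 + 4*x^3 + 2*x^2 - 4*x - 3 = (x + 3)*(x^3 + x^2 - x - 1) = (x + 1)*(x + 3)*(x^2 - 1) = (x - 1)*(x + 1)*(x + 3)*(x + 1)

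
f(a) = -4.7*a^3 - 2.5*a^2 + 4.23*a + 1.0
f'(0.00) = 4.23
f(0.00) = 1.00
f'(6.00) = -533.37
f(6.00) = -1078.82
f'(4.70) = -330.74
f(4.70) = -522.31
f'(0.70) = -6.18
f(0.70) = 1.12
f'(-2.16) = -50.75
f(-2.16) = 27.56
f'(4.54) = -309.09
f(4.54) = -471.14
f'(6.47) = -618.36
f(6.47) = -1349.23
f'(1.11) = -18.69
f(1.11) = -3.81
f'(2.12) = -69.74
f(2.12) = -46.05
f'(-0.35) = 4.25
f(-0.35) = -0.59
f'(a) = -14.1*a^2 - 5.0*a + 4.23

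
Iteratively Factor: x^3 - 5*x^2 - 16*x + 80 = (x + 4)*(x^2 - 9*x + 20) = (x - 4)*(x + 4)*(x - 5)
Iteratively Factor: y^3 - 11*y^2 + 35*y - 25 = (y - 5)*(y^2 - 6*y + 5) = (y - 5)^2*(y - 1)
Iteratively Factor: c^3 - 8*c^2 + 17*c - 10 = (c - 5)*(c^2 - 3*c + 2) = (c - 5)*(c - 1)*(c - 2)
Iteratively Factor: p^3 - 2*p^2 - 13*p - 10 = (p + 2)*(p^2 - 4*p - 5) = (p - 5)*(p + 2)*(p + 1)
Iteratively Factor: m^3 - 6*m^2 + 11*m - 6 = (m - 1)*(m^2 - 5*m + 6) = (m - 2)*(m - 1)*(m - 3)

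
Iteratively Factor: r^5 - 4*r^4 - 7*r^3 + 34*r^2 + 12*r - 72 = (r - 3)*(r^4 - r^3 - 10*r^2 + 4*r + 24) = (r - 3)*(r + 2)*(r^3 - 3*r^2 - 4*r + 12) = (r - 3)^2*(r + 2)*(r^2 - 4) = (r - 3)^2*(r + 2)^2*(r - 2)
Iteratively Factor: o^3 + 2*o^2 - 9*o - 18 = (o + 3)*(o^2 - o - 6) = (o - 3)*(o + 3)*(o + 2)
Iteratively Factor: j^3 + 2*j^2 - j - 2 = (j + 1)*(j^2 + j - 2) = (j + 1)*(j + 2)*(j - 1)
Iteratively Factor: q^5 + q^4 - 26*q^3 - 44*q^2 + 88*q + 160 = (q - 5)*(q^4 + 6*q^3 + 4*q^2 - 24*q - 32) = (q - 5)*(q + 2)*(q^3 + 4*q^2 - 4*q - 16) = (q - 5)*(q + 2)*(q + 4)*(q^2 - 4) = (q - 5)*(q + 2)^2*(q + 4)*(q - 2)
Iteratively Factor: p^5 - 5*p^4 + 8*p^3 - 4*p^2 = (p - 1)*(p^4 - 4*p^3 + 4*p^2) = (p - 2)*(p - 1)*(p^3 - 2*p^2) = p*(p - 2)*(p - 1)*(p^2 - 2*p) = p*(p - 2)^2*(p - 1)*(p)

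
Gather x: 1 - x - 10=-x - 9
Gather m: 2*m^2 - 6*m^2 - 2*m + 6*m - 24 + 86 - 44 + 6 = -4*m^2 + 4*m + 24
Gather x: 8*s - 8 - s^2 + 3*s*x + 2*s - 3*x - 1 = -s^2 + 10*s + x*(3*s - 3) - 9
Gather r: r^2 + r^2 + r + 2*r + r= 2*r^2 + 4*r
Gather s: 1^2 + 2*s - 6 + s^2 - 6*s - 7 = s^2 - 4*s - 12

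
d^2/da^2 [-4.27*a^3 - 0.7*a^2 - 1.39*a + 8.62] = -25.62*a - 1.4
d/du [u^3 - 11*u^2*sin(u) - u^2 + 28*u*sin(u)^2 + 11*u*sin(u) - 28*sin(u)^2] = -11*u^2*cos(u) + 3*u^2 - 22*u*sin(u) + 28*u*sin(2*u) + 11*u*cos(u) - 2*u + 28*sin(u)^2 + 11*sin(u) - 28*sin(2*u)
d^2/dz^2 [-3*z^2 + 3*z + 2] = -6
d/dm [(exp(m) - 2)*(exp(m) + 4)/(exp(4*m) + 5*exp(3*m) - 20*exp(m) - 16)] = (-2*exp(m) - 3)*exp(m)/(exp(4*m) + 6*exp(3*m) + 13*exp(2*m) + 12*exp(m) + 4)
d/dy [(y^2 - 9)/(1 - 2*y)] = 2*(-y^2 + y - 9)/(4*y^2 - 4*y + 1)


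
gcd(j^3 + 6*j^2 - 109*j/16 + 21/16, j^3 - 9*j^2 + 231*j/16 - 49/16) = j - 1/4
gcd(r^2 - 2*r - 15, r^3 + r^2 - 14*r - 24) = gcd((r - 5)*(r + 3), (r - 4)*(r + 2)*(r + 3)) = r + 3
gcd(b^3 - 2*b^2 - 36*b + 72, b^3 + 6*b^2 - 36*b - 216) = b^2 - 36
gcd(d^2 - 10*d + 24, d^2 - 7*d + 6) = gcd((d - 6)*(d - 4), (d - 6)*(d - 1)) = d - 6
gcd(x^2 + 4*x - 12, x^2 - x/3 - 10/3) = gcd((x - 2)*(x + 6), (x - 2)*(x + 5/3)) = x - 2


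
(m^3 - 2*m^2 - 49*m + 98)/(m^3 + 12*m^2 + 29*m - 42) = (m^2 - 9*m + 14)/(m^2 + 5*m - 6)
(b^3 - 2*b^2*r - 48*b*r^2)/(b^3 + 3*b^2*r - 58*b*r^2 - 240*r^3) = b/(b + 5*r)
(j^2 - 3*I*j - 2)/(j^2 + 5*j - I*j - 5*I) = (j - 2*I)/(j + 5)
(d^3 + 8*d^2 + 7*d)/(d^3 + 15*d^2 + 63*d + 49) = d/(d + 7)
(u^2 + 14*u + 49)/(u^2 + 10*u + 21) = (u + 7)/(u + 3)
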